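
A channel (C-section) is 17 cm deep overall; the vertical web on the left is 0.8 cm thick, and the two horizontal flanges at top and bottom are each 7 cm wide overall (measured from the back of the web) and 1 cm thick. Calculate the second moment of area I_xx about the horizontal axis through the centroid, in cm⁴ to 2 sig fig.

Treat the section as a set of non-overlapping primitives; coordinates are from the bounding-box lower-left.
Web: 0.8 × 17, A = 13.6 cm², y = 8.5 cm, Ī = 327.5 cm⁴.
Top flange (beyond web): 6.2 × 1, A = 6.2 cm², y = 16.5 cm, Ī = 0.5167 cm⁴.
Bottom flange (beyond web): 6.2 × 1, A = 6.2 cm², y = 0.5 cm, Ī = 0.5167 cm⁴.
By symmetry the centroid is at mid-height, ȳ = 8.5 cm.
Transfer each piece to the horizontal axis through the centroid using Ī + A·d² with d = y − 8.5:
  web: d = 0 cm → contributes +327.5 cm⁴
  top flange (beyond web): d = 8 cm → contributes +397.3 cm⁴
  bottom flange (beyond web): d = -8 cm → contributes +397.3 cm⁴
Total I = 1 122 cm⁴.

I_xx ≈ 1100 cm⁴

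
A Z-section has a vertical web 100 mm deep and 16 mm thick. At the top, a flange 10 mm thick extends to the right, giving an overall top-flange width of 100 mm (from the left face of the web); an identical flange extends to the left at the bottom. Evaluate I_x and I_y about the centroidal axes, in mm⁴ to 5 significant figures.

Break the section into simple shapes (no overlaps), measuring from the bottom-left corner of the bounding box.
Web: 16 × 100, A = 1 600 mm², y = 50 mm, Ī = 1 333 333 mm⁴.
Top flange (beyond web): 84 × 10, A = 840 mm², y = 95 mm, Ī = 7 000 mm⁴.
Bottom flange (beyond web): 84 × 10, A = 840 mm², y = 5 mm, Ī = 7 000 mm⁴.
Centroid: ȳ = ΣA·y / ΣA = 50 mm.
Transfer each piece to the centroidal x-axis using Ī + A·d² with d = y − 50:
  web: d = 0 mm → contributes +1 333 333 mm⁴
  top flange (beyond web): d = 45 mm → contributes +1 708 000 mm⁴
  bottom flange (beyond web): d = -45 mm → contributes +1 708 000 mm⁴
Total I = 4 749 333 mm⁴.
For the y-axis: x̄ = 92 mm.
Repeating about the centroidal y-axis gives I_y = 5 221 973 mm⁴.

I_x ≈ 4.7493 × 10⁶ mm⁴, I_y ≈ 5.2220 × 10⁶ mm⁴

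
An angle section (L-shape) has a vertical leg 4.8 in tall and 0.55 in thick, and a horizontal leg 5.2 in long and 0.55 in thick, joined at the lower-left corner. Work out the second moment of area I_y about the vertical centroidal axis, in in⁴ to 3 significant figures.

Break the section into simple shapes (no overlaps), measuring from the bottom-left corner of the bounding box.
Vertical leg: 0.55 × 4.8, A = 2.64 in², x = 0.275 in, Ī = 0.06655 in⁴.
Horizontal leg (remainder): 4.65 × 0.55, A = 2.5575 in², x = 2.875 in, Ī = 4.6083 in⁴.
Centroid: x̄ = ΣA·x / ΣA = 1.5544 in.
Transfer each piece to the vertical centroidal axis using Ī + A·d² with d = x − 1.5544:
  vertical leg: d = -1.2794 in → contributes +4.3876 in⁴
  horizontal leg (remainder): d = 1.3206 in → contributes +9.0688 in⁴
Total I = 13.456 in⁴.

I_y ≈ 13.5 in⁴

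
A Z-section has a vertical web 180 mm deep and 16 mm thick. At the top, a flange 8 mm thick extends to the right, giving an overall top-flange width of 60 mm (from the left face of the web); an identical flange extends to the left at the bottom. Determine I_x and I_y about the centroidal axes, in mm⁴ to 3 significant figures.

Decompose the section into non-overlapping parts with the origin at the bottom-left of its bounding rectangle.
Web: 16 × 180, A = 2 880 mm², y = 90 mm, Ī = 7 776 000 mm⁴.
Top flange (beyond web): 44 × 8, A = 352 mm², y = 176 mm, Ī = 1877.3 mm⁴.
Bottom flange (beyond web): 44 × 8, A = 352 mm², y = 4 mm, Ī = 1877.3 mm⁴.
Centroid: ȳ = ΣA·y / ΣA = 90 mm.
Transfer each piece to the centroidal x-axis using Ī + A·d² with d = y − 90:
  web: d = 0 mm → contributes +7 776 000 mm⁴
  top flange (beyond web): d = 86 mm → contributes +2 605 269 mm⁴
  bottom flange (beyond web): d = -86 mm → contributes +2 605 269 mm⁴
Total I = 12 986 539 mm⁴.
For the y-axis: x̄ = 52 mm.
Repeating about the centroidal y-axis gives I_y = 808 619 mm⁴.

I_x ≈ 1.30 × 10⁷ mm⁴, I_y ≈ 8.09 × 10⁵ mm⁴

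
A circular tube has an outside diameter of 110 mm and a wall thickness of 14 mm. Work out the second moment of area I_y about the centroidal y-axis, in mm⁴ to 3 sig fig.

Break the section into simple shapes (no overlaps), measuring from the bottom-left corner of the bounding box.
Outer circle: ⌀110, A = 9503.3 mm², x = 55 mm, Ī = 7 186 884 mm⁴.
Bore (subtracted): ⌀82, A = 5 281 mm², x = 55 mm, Ī = 2 219 347 mm⁴.
By symmetry the centroid is at mid-width, x̄ = 55 mm.
All pieces are centred on the centroidal y-axis, so I = ΣĪ (holes subtracted) = 4 967 537 mm⁴.

I_y ≈ 4.97 × 10⁶ mm⁴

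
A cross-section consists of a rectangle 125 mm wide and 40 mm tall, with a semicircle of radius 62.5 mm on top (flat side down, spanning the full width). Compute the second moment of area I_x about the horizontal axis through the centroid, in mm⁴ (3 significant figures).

Split into non-overlapping primitives; take the origin at the lower-left of the bounding box.
Rectangular body: 125 × 40, A = 5 000 mm², y = 20 mm, Ī = 666 667 mm⁴.
Semicircular cap: semicircle r = 62.5, A = 6135.9 mm², y = 66.526 mm, Ī = 1 674 758 mm⁴.
Centroid: ȳ = ΣA·y / ΣA = 45.636 mm.
Transfer each piece to the horizontal axis through the centroid using Ī + A·d² with d = y − 45.636:
  rectangular body: d = -25.636 mm → contributes +3 952 651 mm⁴
  semicircular cap: d = 20.89 mm → contributes +4 352 419 mm⁴
Total I = 8 305 071 mm⁴.

I_x ≈ 8.31 × 10⁶ mm⁴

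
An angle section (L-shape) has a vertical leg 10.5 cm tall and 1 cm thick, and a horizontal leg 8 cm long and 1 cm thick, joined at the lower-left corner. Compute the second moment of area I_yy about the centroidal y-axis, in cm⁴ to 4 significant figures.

I_yy ≈ 96.66 cm⁴

Decompose the section into non-overlapping parts with the origin at the bottom-left of its bounding rectangle.
Vertical leg: 1 × 10.5, A = 10.5 cm², x = 0.5 cm, Ī = 0.875 cm⁴.
Horizontal leg (remainder): 7 × 1, A = 7 cm², x = 4.5 cm, Ī = 28.5833 cm⁴.
Centroid: x̄ = ΣA·x / ΣA = 2.1 cm.
Transfer each piece to the centroidal y-axis using Ī + A·d² with d = x − 2.1:
  vertical leg: d = -1.6 cm → contributes +27.755 cm⁴
  horizontal leg (remainder): d = 2.4 cm → contributes +68.9033 cm⁴
Total I = 96.6583 cm⁴.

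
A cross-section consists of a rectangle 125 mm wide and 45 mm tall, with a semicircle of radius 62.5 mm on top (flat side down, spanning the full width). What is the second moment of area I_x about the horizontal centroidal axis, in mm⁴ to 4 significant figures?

I_x ≈ 9.678 × 10⁶ mm⁴

Decompose the section into non-overlapping parts with the origin at the bottom-left of its bounding rectangle.
Rectangular body: 125 × 45, A = 5 625 mm², y = 22.5 mm, Ī = 949 219 mm⁴.
Semicircular cap: semicircle r = 62.5, A = 6135.92 mm², y = 71.5258 mm, Ī = 1 674 758 mm⁴.
Centroid: ȳ = ΣA·y / ΣA = 48.0778 mm.
Transfer each piece to the horizontal centroidal axis using Ī + A·d² with d = y − 48.0778:
  rectangular body: d = -25.5778 mm → contributes +4 629 232 mm⁴
  semicircular cap: d = 23.448 mm → contributes +5 048 346 mm⁴
Total I = 9 677 577 mm⁴.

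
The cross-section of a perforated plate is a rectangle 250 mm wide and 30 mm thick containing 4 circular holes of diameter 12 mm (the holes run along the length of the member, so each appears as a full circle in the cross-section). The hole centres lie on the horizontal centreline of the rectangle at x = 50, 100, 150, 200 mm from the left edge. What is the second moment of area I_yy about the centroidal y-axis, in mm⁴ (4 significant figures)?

Split into non-overlapping primitives; take the origin at the lower-left of the bounding box.
Plate: 250 × 30, A = 7 500 mm², x = 125 mm, Ī = 39 062 500 mm⁴.
Hole 1 (subtracted): ⌀12, A = 113.097 mm², x = 50 mm, Ī = 1017.88 mm⁴.
Hole 2 (subtracted): ⌀12, A = 113.097 mm², x = 100 mm, Ī = 1017.88 mm⁴.
Hole 3 (subtracted): ⌀12, A = 113.097 mm², x = 150 mm, Ī = 1017.88 mm⁴.
Hole 4 (subtracted): ⌀12, A = 113.097 mm², x = 200 mm, Ī = 1017.88 mm⁴.
By symmetry the centroid is at mid-width, x̄ = 125 mm.
Transfer each piece to the centroidal y-axis using Ī + A·d² with d = x − 125:
  plate: d = 0 mm → contributes +39 062 500 mm⁴
  hole 1: d = -75 mm → contributes −637 190 mm⁴
  hole 2: d = -25 mm → contributes −71703.7 mm⁴
  hole 3: d = 25 mm → contributes −71703.7 mm⁴
  hole 4: d = 75 mm → contributes −637 190 mm⁴
Total I = 37 644 712 mm⁴.

I_yy ≈ 3.764 × 10⁷ mm⁴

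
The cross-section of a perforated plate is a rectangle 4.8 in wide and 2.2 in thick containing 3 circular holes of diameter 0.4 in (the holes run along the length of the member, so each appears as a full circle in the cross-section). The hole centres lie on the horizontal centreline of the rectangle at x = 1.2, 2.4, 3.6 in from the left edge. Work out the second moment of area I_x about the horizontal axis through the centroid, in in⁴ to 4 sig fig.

I_x ≈ 4.255 in⁴

Treat the section as a set of non-overlapping primitives; coordinates are from the bounding-box lower-left.
Plate: 4.8 × 2.2, A = 10.56 in², y = 1.1 in, Ī = 4.2592 in⁴.
Hole 1 (subtracted): ⌀0.4, A = 0.125664 in², y = 1.1 in, Ī = 0.00125664 in⁴.
Hole 2 (subtracted): ⌀0.4, A = 0.125664 in², y = 1.1 in, Ī = 0.00125664 in⁴.
Hole 3 (subtracted): ⌀0.4, A = 0.125664 in², y = 1.1 in, Ī = 0.00125664 in⁴.
By symmetry the centroid is at mid-height, ȳ = 1.1 in.
All pieces are centred on the horizontal axis through the centroid, so I = ΣĪ (holes subtracted) = 4.25543 in⁴.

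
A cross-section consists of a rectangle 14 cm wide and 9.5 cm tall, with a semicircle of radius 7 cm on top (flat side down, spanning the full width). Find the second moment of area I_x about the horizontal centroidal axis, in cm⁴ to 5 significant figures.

I_x ≈ 4170.1 cm⁴

Break the section into simple shapes (no overlaps), measuring from the bottom-left corner of the bounding box.
Rectangular body: 14 × 9.5, A = 133 cm², y = 4.75 cm, Ī = 1000.271 cm⁴.
Semicircular cap: semicircle r = 7, A = 76.96902 cm², y = 12.47089 cm, Ī = 263.5265 cm⁴.
Centroid: ȳ = ΣA·y / ΣA = 7.580272 cm.
Transfer each piece to the horizontal centroidal axis using Ī + A·d² with d = y − 7.580272:
  rectangular body: d = -2.830272 cm → contributes +2065.66 cm⁴
  semicircular cap: d = 4.89062 cm → contributes +2104.484 cm⁴
Total I = 4170.144 cm⁴.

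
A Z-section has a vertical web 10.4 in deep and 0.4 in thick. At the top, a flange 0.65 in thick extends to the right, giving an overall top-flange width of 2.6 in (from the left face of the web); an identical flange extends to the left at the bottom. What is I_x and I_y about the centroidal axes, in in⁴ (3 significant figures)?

Treat the section as a set of non-overlapping primitives; coordinates are from the bounding-box lower-left.
Web: 0.4 × 10.4, A = 4.16 in², y = 5.2 in, Ī = 37.495 in⁴.
Top flange (beyond web): 2.2 × 0.65, A = 1.43 in², y = 10.075 in, Ī = 0.050348 in⁴.
Bottom flange (beyond web): 2.2 × 0.65, A = 1.43 in², y = 0.325 in, Ī = 0.050348 in⁴.
Centroid: ȳ = ΣA·y / ΣA = 5.2 in.
Transfer each piece to the centroidal x-axis using Ī + A·d² with d = y − 5.2:
  web: d = 0 in → contributes +37.495 in⁴
  top flange (beyond web): d = 4.875 in → contributes +34.035 in⁴
  bottom flange (beyond web): d = -4.875 in → contributes +34.035 in⁴
Total I = 105.57 in⁴.
For the y-axis: x̄ = 2.4 in.
Repeating about the centroidal y-axis gives I_y = 6.0424 in⁴.

I_x ≈ 106 in⁴, I_y ≈ 6.04 in⁴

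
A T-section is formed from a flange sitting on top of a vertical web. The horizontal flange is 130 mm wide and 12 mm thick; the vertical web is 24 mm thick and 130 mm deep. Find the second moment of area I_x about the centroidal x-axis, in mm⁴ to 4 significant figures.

I_x ≈ 9.655 × 10⁶ mm⁴

Break the section into simple shapes (no overlaps), measuring from the bottom-left corner of the bounding box.
Flange: 130 × 12, A = 1 560 mm², y = 136 mm, Ī = 18 720 mm⁴.
Web: 24 × 130, A = 3 120 mm², y = 65 mm, Ī = 4 394 000 mm⁴.
Centroid: ȳ = ΣA·y / ΣA = 88.6667 mm.
Transfer each piece to the centroidal x-axis using Ī + A·d² with d = y − 88.6667:
  flange: d = 47.3333 mm → contributes +3 513 813 mm⁴
  web: d = -23.6667 mm → contributes +6 141 547 mm⁴
Total I = 9 655 360 mm⁴.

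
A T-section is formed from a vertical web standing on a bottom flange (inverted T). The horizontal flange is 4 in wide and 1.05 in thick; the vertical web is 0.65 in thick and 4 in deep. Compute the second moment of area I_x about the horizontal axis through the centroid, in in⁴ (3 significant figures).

I_x ≈ 14.1 in⁴

Split into non-overlapping primitives; take the origin at the lower-left of the bounding box.
Flange: 4 × 1.05, A = 4.2 in², y = 0.525 in, Ī = 0.38588 in⁴.
Web: 0.65 × 4, A = 2.6 in², y = 3.05 in, Ī = 3.4667 in⁴.
Centroid: ȳ = ΣA·y / ΣA = 1.4904 in.
Transfer each piece to the horizontal axis through the centroid using Ī + A·d² with d = y − 1.4904:
  flange: d = -0.96544 in → contributes +4.3006 in⁴
  web: d = 1.5596 in → contributes +9.7904 in⁴
Total I = 14.091 in⁴.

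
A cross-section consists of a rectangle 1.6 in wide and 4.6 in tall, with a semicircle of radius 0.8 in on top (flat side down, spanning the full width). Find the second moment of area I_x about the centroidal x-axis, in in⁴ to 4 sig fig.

I_x ≈ 19.19 in⁴

Treat the section as a set of non-overlapping primitives; coordinates are from the bounding-box lower-left.
Rectangular body: 1.6 × 4.6, A = 7.36 in², y = 2.3 in, Ī = 12.9781 in⁴.
Semicircular cap: semicircle r = 0.8, A = 1.00531 in², y = 4.93953 in, Ī = 0.0449565 in⁴.
Centroid: ȳ = ΣA·y / ΣA = 2.61721 in.
Transfer each piece to the centroidal x-axis using Ī + A·d² with d = y − 2.61721:
  rectangular body: d = -0.317208 in → contributes +13.7187 in⁴
  semicircular cap: d = 2.32232 in → contributes +5.46677 in⁴
Total I = 19.1855 in⁴.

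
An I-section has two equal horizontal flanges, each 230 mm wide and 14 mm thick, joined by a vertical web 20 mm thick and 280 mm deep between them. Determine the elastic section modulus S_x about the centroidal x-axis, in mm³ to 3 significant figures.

S_x ≈ 1.14 × 10⁶ mm³

Break the section into simple shapes (no overlaps), measuring from the bottom-left corner of the bounding box.
Bottom flange: 230 × 14, A = 3 220 mm², y = 7 mm, Ī = 52 593 mm⁴.
Web: 20 × 280, A = 5 600 mm², y = 154 mm, Ī = 36 586 667 mm⁴.
Top flange: 230 × 14, A = 3 220 mm², y = 301 mm, Ī = 52 593 mm⁴.
By symmetry the centroid is at mid-height, ȳ = 154 mm.
Transfer each piece to the centroidal x-axis using Ī + A·d² with d = y − 154:
  bottom flange: d = -147 mm → contributes +69 633 573 mm⁴
  web: d = 0 mm → contributes +36 586 667 mm⁴
  top flange: d = 147 mm → contributes +69 633 573 mm⁴
Total I = 175 853 813 mm⁴.
Extreme fibre distance c = 154 mm; S = I/c = 1 141 908 mm³.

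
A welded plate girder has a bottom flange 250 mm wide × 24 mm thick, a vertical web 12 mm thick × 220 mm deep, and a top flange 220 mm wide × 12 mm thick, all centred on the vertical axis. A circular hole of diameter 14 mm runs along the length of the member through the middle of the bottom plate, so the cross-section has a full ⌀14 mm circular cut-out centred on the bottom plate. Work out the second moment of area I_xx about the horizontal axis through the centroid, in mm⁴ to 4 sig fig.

I_xx ≈ 1.186 × 10⁸ mm⁴

Treat the section as a set of non-overlapping primitives; coordinates are from the bounding-box lower-left.
Bottom plate: 250 × 24, A = 6 000 mm², y = 12 mm, Ī = 288 000 mm⁴.
Web plate: 12 × 220, A = 2 640 mm², y = 134 mm, Ī = 10 648 000 mm⁴.
Top plate: 220 × 12, A = 2 640 mm², y = 250 mm, Ī = 31 680 mm⁴.
Hole (subtracted): ⌀14, A = 153.938 mm², y = 12 mm, Ī = 1885.74 mm⁴.
Centroid: ȳ = ΣA·y / ΣA = 97.4211 mm.
Transfer each piece to the horizontal axis through the centroid using Ī + A·d² with d = y − 97.4211:
  bottom plate: d = -85.4211 mm → contributes +44 068 544 mm⁴
  web plate: d = 36.5789 mm → contributes +14 180 370 mm⁴
  top plate: d = 152.579 mm → contributes +61 491 759 mm⁴
  hole: d = -85.4211 mm → contributes −1 125 134 mm⁴
Total I = 118 615 539 mm⁴.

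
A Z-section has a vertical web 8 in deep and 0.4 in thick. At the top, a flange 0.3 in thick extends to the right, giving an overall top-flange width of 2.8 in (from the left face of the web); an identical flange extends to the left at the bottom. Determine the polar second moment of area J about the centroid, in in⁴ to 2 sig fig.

J ≈ 42 in⁴

Decompose the section into non-overlapping parts with the origin at the bottom-left of its bounding rectangle.
Web: 0.4 × 8, A = 3.2 in², y = 4 in, Ī = 17.07 in⁴.
Top flange (beyond web): 2.4 × 0.3, A = 0.72 in², y = 7.85 in, Ī = 0.0054 in⁴.
Bottom flange (beyond web): 2.4 × 0.3, A = 0.72 in², y = 0.15 in, Ī = 0.0054 in⁴.
Centroid: ȳ = ΣA·y / ΣA = 4 in.
Transfer each piece to the centroidal x-axis using Ī + A·d² with d = y − 4:
  web: d = 0 in → contributes +17.07 in⁴
  top flange (beyond web): d = 3.85 in → contributes +10.68 in⁴
  bottom flange (beyond web): d = -3.85 in → contributes +10.68 in⁴
Total I = 38.42 in⁴.
For the y-axis: x̄ = 2.6 in.
Repeating about the centroidal y-axis gives I_y = 3.556 in⁴.
Polar second moment: J = I_x + I_y = 41.98 in⁴.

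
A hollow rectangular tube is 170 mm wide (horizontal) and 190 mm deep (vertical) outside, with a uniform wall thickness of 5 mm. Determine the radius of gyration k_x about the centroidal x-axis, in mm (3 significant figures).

k_x ≈ 74.5 mm

Break the section into simple shapes (no overlaps), measuring from the bottom-left corner of the bounding box.
Outer rectangle: 170 × 190, A = 32 300 mm², y = 95 mm, Ī = 97 169 167 mm⁴.
Inner void (subtracted): 160 × 180, A = 28 800 mm², y = 95 mm, Ī = 77 760 000 mm⁴.
By symmetry the centroid is at mid-height, ȳ = 95 mm.
All pieces are centred on the centroidal x-axis, so I = ΣĪ (holes subtracted) = 19 409 167 mm⁴.
Radius of gyration: k = √(I/A) = √(19 409 167 / 3 500) = 74.468 mm.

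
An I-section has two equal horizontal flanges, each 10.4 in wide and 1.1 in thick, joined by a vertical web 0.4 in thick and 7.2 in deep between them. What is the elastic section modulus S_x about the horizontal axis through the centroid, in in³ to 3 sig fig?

S_x ≈ 87.0 in³

Break the section into simple shapes (no overlaps), measuring from the bottom-left corner of the bounding box.
Bottom flange: 10.4 × 1.1, A = 11.44 in², y = 0.55 in, Ī = 1.1535 in⁴.
Web: 0.4 × 7.2, A = 2.88 in², y = 4.7 in, Ī = 12.442 in⁴.
Top flange: 10.4 × 1.1, A = 11.44 in², y = 8.85 in, Ī = 1.1535 in⁴.
By symmetry the centroid is at mid-height, ȳ = 4.7 in.
Transfer each piece to the horizontal axis through the centroid using Ī + A·d² with d = y − 4.7:
  bottom flange: d = -4.15 in → contributes +198.18 in⁴
  web: d = 0 in → contributes +12.442 in⁴
  top flange: d = 4.15 in → contributes +198.18 in⁴
Total I = 408.8 in⁴.
Extreme fibre distance c = 4.7 in; S = I/c = 86.979 in³.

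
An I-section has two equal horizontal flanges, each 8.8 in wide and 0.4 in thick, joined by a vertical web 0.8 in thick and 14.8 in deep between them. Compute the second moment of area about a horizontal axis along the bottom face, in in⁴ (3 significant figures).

Split into non-overlapping primitives; take the origin at the lower-left of the bounding box.
Bottom flange: 8.8 × 0.4, A = 3.52 in², y = 0.2 in, Ī = 0.046933 in⁴.
Web: 0.8 × 14.8, A = 11.84 in², y = 7.8 in, Ī = 216.12 in⁴.
Top flange: 8.8 × 0.4, A = 3.52 in², y = 15.4 in, Ī = 0.046933 in⁴.
Transfer each piece to the bottom edge using Ī + A·d² with d = y − 0:
  bottom flange: d = 0.2 in → contributes +0.18773 in⁴
  web: d = 7.8 in → contributes +936.47 in⁴
  top flange: d = 15.4 in → contributes +834.85 in⁴
Total I = 1771.5 in⁴.

I_base ≈ 1770 in⁴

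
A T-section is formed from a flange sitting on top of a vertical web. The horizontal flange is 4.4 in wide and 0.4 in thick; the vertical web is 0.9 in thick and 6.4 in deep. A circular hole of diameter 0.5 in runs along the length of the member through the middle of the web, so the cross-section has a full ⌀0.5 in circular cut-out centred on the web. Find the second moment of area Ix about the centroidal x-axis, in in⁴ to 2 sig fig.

Ix ≈ 35 in⁴

Break the section into simple shapes (no overlaps), measuring from the bottom-left corner of the bounding box.
Flange: 4.4 × 0.4, A = 1.76 in², y = 6.6 in, Ī = 0.02347 in⁴.
Web: 0.9 × 6.4, A = 5.76 in², y = 3.2 in, Ī = 19.66 in⁴.
Hole (subtracted): ⌀0.5, A = 0.1963 in², y = 3.2 in, Ī = 0.003068 in⁴.
Centroid: ȳ = ΣA·y / ΣA = 4.017 in.
Transfer each piece to the centroidal x-axis using Ī + A·d² with d = y − 4.017:
  flange: d = 2.583 in → contributes +11.77 in⁴
  web: d = -0.8171 in → contributes +23.51 in⁴
  hole: d = -0.8171 in → contributes −0.1342 in⁴
Total I = 35.14 in⁴.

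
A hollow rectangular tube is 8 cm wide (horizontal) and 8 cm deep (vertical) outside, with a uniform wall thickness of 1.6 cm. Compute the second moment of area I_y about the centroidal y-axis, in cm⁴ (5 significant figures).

Treat the section as a set of non-overlapping primitives; coordinates are from the bounding-box lower-left.
Outer rectangle: 8 × 8, A = 64 cm², x = 4 cm, Ī = 341.3333 cm⁴.
Inner void (subtracted): 4.8 × 4.8, A = 23.04 cm², x = 4 cm, Ī = 44.2368 cm⁴.
By symmetry the centroid is at mid-width, x̄ = 4 cm.
All pieces are centred on the centroidal y-axis, so I = ΣĪ (holes subtracted) = 297.0965 cm⁴.

I_y ≈ 297.10 cm⁴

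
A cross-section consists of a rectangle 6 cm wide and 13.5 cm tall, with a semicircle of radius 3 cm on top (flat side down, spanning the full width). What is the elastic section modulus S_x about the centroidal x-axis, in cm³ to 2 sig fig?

S_x ≈ 240 cm³

Treat the section as a set of non-overlapping primitives; coordinates are from the bounding-box lower-left.
Rectangular body: 6 × 13.5, A = 81 cm², y = 6.75 cm, Ī = 1 230 cm⁴.
Semicircular cap: semicircle r = 3, A = 14.14 cm², y = 14.77 cm, Ī = 8.89 cm⁴.
Centroid: ȳ = ΣA·y / ΣA = 7.942 cm.
Transfer each piece to the centroidal x-axis using Ī + A·d² with d = y − 7.942:
  rectangular body: d = -1.192 cm → contributes +1 345 cm⁴
  semicircular cap: d = 6.831 cm → contributes +668.6 cm⁴
Total I = 2 014 cm⁴.
Extreme fibre distance c = 8.558 cm; S = I/c = 235.3 cm³.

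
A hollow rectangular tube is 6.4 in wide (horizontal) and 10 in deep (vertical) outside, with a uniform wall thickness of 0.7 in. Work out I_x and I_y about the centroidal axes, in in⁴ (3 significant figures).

Treat the section as a set of non-overlapping primitives; coordinates are from the bounding-box lower-left.
Outer rectangle: 6.4 × 10, A = 64 in², y = 5 in, Ī = 533.33 in⁴.
Inner void (subtracted): 5 × 8.6, A = 43 in², y = 5 in, Ī = 265.02 in⁴.
By symmetry the centroid is at mid-height, ȳ = 5 in.
All pieces are centred on the centroidal x-axis, so I = ΣĪ (holes subtracted) = 268.31 in⁴.
Repeating about the centroidal y-axis gives I_y = 128.87 in⁴.

I_x ≈ 268 in⁴, I_y ≈ 129 in⁴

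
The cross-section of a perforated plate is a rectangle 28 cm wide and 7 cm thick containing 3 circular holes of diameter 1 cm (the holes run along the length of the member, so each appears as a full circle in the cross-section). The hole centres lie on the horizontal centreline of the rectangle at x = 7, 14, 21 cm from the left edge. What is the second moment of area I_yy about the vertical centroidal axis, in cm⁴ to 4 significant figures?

Break the section into simple shapes (no overlaps), measuring from the bottom-left corner of the bounding box.
Plate: 28 × 7, A = 196 cm², x = 14 cm, Ī = 12805.3 cm⁴.
Hole 1 (subtracted): ⌀1, A = 0.785398 cm², x = 7 cm, Ī = 0.0490874 cm⁴.
Hole 2 (subtracted): ⌀1, A = 0.785398 cm², x = 14 cm, Ī = 0.0490874 cm⁴.
Hole 3 (subtracted): ⌀1, A = 0.785398 cm², x = 21 cm, Ī = 0.0490874 cm⁴.
By symmetry the centroid is at mid-width, x̄ = 14 cm.
Transfer each piece to the vertical centroidal axis using Ī + A·d² with d = x − 14:
  plate: d = 0 cm → contributes +12805.3 cm⁴
  hole 1: d = -7 cm → contributes −38.5336 cm⁴
  hole 2: d = 0 cm → contributes −0.0490874 cm⁴
  hole 3: d = 7 cm → contributes −38.5336 cm⁴
Total I = 12728.2 cm⁴.

I_yy ≈ 1.273 × 10⁴ cm⁴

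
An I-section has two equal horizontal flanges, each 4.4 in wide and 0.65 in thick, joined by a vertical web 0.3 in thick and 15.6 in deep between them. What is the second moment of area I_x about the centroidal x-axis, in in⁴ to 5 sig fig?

Decompose the section into non-overlapping parts with the origin at the bottom-left of its bounding rectangle.
Bottom flange: 4.4 × 0.65, A = 2.86 in², y = 0.325 in, Ī = 0.1006958 in⁴.
Web: 0.3 × 15.6, A = 4.68 in², y = 8.45 in, Ī = 94.9104 in⁴.
Top flange: 4.4 × 0.65, A = 2.86 in², y = 16.575 in, Ī = 0.1006958 in⁴.
By symmetry the centroid is at mid-height, ȳ = 8.45 in.
Transfer each piece to the centroidal x-axis using Ī + A·d² with d = y − 8.45:
  bottom flange: d = -8.125 in → contributes +188.9054 in⁴
  web: d = 0 in → contributes +94.9104 in⁴
  top flange: d = 8.125 in → contributes +188.9054 in⁴
Total I = 472.7212 in⁴.

I_x ≈ 472.72 in⁴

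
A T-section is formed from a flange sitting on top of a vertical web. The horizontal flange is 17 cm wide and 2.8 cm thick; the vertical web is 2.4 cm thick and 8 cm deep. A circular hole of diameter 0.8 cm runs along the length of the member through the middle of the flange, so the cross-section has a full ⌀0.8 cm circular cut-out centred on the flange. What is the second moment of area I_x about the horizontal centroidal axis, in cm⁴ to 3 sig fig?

Break the section into simple shapes (no overlaps), measuring from the bottom-left corner of the bounding box.
Flange: 17 × 2.8, A = 47.6 cm², y = 9.4 cm, Ī = 31.099 cm⁴.
Web: 2.4 × 8, A = 19.2 cm², y = 4 cm, Ī = 102.4 cm⁴.
Hole (subtracted): ⌀0.8, A = 0.50265 cm², y = 9.4 cm, Ī = 0.020106 cm⁴.
Centroid: ȳ = ΣA·y / ΣA = 7.8361 cm.
Transfer each piece to the horizontal centroidal axis using Ī + A·d² with d = y − 7.8361:
  flange: d = 1.5639 cm → contributes +147.51 cm⁴
  web: d = -3.8361 cm → contributes +384.95 cm⁴
  hole: d = 1.5639 cm → contributes −1.2494 cm⁴
Total I = 531.21 cm⁴.

I_x ≈ 531 cm⁴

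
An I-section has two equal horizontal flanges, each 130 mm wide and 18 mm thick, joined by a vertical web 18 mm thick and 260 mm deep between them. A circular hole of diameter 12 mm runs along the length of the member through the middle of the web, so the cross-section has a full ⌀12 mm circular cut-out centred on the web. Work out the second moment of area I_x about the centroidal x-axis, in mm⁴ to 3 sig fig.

Break the section into simple shapes (no overlaps), measuring from the bottom-left corner of the bounding box.
Bottom flange: 130 × 18, A = 2 340 mm², y = 9 mm, Ī = 63 180 mm⁴.
Web: 18 × 260, A = 4 680 mm², y = 148 mm, Ī = 26 364 000 mm⁴.
Top flange: 130 × 18, A = 2 340 mm², y = 287 mm, Ī = 63 180 mm⁴.
Hole (subtracted): ⌀12, A = 113.1 mm², y = 148 mm, Ī = 1017.9 mm⁴.
By symmetry the centroid is at mid-height, ȳ = 148 mm.
Transfer each piece to the centroidal x-axis using Ī + A·d² with d = y − 148:
  bottom flange: d = -139 mm → contributes +45 274 320 mm⁴
  web: d = 0 mm → contributes +26 364 000 mm⁴
  top flange: d = 139 mm → contributes +45 274 320 mm⁴
  hole: d = 0 mm → contributes −1017.9 mm⁴
Total I = 116 911 622 mm⁴.

I_x ≈ 1.17 × 10⁸ mm⁴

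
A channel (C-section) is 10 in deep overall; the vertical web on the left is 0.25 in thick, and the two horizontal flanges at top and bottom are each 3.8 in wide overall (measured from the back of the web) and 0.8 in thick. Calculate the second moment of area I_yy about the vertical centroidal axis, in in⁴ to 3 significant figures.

Break the section into simple shapes (no overlaps), measuring from the bottom-left corner of the bounding box.
Web: 0.25 × 10, A = 2.5 in², x = 0.125 in, Ī = 0.013021 in⁴.
Top flange (beyond web): 3.55 × 0.8, A = 2.84 in², x = 2.025 in, Ī = 2.9826 in⁴.
Bottom flange (beyond web): 3.55 × 0.8, A = 2.84 in², x = 2.025 in, Ī = 2.9826 in⁴.
Centroid: x̄ = ΣA·x / ΣA = 1.4443 in.
Transfer each piece to the vertical centroidal axis using Ī + A·d² with d = x − 1.4443:
  web: d = -1.3193 in → contributes +4.3645 in⁴
  top flange (beyond web): d = 0.58068 in → contributes +3.9402 in⁴
  bottom flange (beyond web): d = 0.58068 in → contributes +3.9402 in⁴
Total I = 12.245 in⁴.

I_yy ≈ 12.2 in⁴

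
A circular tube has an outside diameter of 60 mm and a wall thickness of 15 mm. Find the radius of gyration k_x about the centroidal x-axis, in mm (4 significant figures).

Split into non-overlapping primitives; take the origin at the lower-left of the bounding box.
Outer circle: ⌀60, A = 2827.43 mm², y = 30 mm, Ī = 636 173 mm⁴.
Bore (subtracted): ⌀30, A = 706.858 mm², y = 30 mm, Ī = 39760.8 mm⁴.
By symmetry the centroid is at mid-height, ȳ = 30 mm.
All pieces are centred on the centroidal x-axis, so I = ΣĪ (holes subtracted) = 596 412 mm⁴.
Radius of gyration: k = √(I/A) = √(596 412 / 2120.58) = 16.7705 mm.

k_x ≈ 16.77 mm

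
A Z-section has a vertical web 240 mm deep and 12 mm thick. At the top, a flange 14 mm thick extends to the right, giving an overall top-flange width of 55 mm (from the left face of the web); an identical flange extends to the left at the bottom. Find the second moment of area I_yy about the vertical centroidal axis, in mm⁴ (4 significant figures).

Split into non-overlapping primitives; take the origin at the lower-left of the bounding box.
Web: 12 × 240, A = 2 880 mm², x = 49 mm, Ī = 34 560 mm⁴.
Top flange (beyond web): 43 × 14, A = 602 mm², x = 76.5 mm, Ī = 92758.2 mm⁴.
Bottom flange (beyond web): 43 × 14, A = 602 mm², x = 21.5 mm, Ī = 92758.2 mm⁴.
Centroid: x̄ = ΣA·x / ΣA = 49 mm.
Transfer each piece to the vertical centroidal axis using Ī + A·d² with d = x − 49:
  web: d = 0 mm → contributes +34 560 mm⁴
  top flange (beyond web): d = 27.5 mm → contributes +548 021 mm⁴
  bottom flange (beyond web): d = -27.5 mm → contributes +548 021 mm⁴
Total I = 1 130 601 mm⁴.

I_yy ≈ 1.131 × 10⁶ mm⁴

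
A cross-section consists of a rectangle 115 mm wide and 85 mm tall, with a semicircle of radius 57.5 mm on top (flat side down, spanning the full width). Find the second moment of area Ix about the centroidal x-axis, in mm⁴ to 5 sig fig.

Break the section into simple shapes (no overlaps), measuring from the bottom-left corner of the bounding box.
Rectangular body: 115 × 85, A = 9 775 mm², y = 42.5 mm, Ī = 5 885 365 mm⁴.
Semicircular cap: semicircle r = 57.5, A = 5193.445 mm², y = 109.4038 mm, Ī = 1 199 785 mm⁴.
Centroid: ȳ = ΣA·y / ΣA = 65.7129 mm.
Transfer each piece to the centroidal x-axis using Ī + A·d² with d = y − 65.7129:
  rectangular body: d = -23.2129 mm → contributes +11 152 513 mm⁴
  semicircular cap: d = 43.69086 mm → contributes +11 113 507 mm⁴
Total I = 22 266 020 mm⁴.

Ix ≈ 2.2266 × 10⁷ mm⁴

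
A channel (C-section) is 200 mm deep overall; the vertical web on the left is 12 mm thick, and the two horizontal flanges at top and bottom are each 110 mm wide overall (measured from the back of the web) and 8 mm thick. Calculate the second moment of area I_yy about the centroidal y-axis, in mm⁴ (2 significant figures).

Treat the section as a set of non-overlapping primitives; coordinates are from the bounding-box lower-left.
Web: 12 × 200, A = 2 400 mm², x = 6 mm, Ī = 28 800 mm⁴.
Top flange (beyond web): 98 × 8, A = 784 mm², x = 61 mm, Ī = 627 461 mm⁴.
Bottom flange (beyond web): 98 × 8, A = 784 mm², x = 61 mm, Ī = 627 461 mm⁴.
Centroid: x̄ = ΣA·x / ΣA = 27.73 mm.
Transfer each piece to the centroidal y-axis using Ī + A·d² with d = x − 27.73:
  web: d = -21.73 mm → contributes +1 162 467 mm⁴
  top flange (beyond web): d = 33.27 mm → contributes +1 495 063 mm⁴
  bottom flange (beyond web): d = 33.27 mm → contributes +1 495 063 mm⁴
Total I = 4 152 594 mm⁴.

I_yy ≈ 4.2 × 10⁶ mm⁴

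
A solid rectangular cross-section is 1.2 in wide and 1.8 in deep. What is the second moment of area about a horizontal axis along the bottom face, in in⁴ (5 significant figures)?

I_base ≈ 2.3328 in⁴

The section: 1.2 × 1.8, A = 2.16 in², y = 0.9 in, Ī = 0.5832 in⁴.
Transfer it to the bottom edge using Ī + A·d² with d = y − 0:
  the section: d = 0.9 in → contributes +2.3328 in⁴
Total I = 2.3328 in⁴.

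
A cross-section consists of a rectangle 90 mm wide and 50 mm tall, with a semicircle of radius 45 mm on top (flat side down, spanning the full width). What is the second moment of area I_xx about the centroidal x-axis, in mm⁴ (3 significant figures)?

I_xx ≈ 5.01 × 10⁶ mm⁴

Decompose the section into non-overlapping parts with the origin at the bottom-left of its bounding rectangle.
Rectangular body: 90 × 50, A = 4 500 mm², y = 25 mm, Ī = 937 500 mm⁴.
Semicircular cap: semicircle r = 45, A = 3180.9 mm², y = 69.099 mm, Ī = 450 072 mm⁴.
Centroid: ȳ = ΣA·y / ΣA = 43.262 mm.
Transfer each piece to the centroidal x-axis using Ī + A·d² with d = y − 43.262:
  rectangular body: d = -18.262 mm → contributes +2 438 331 mm⁴
  semicircular cap: d = 25.836 mm → contributes +2 573 314 mm⁴
Total I = 5 011 645 mm⁴.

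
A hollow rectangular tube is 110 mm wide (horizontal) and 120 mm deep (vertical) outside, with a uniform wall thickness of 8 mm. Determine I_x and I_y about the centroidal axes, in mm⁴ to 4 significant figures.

I_x ≈ 7.029 × 10⁶ mm⁴, I_y ≈ 6.112 × 10⁶ mm⁴

Break the section into simple shapes (no overlaps), measuring from the bottom-left corner of the bounding box.
Outer rectangle: 110 × 120, A = 13 200 mm², y = 60 mm, Ī = 15 840 000 mm⁴.
Inner void (subtracted): 94 × 104, A = 9 776 mm², y = 60 mm, Ī = 8 811 435 mm⁴.
By symmetry the centroid is at mid-height, ȳ = 60 mm.
All pieces are centred on the centroidal x-axis, so I = ΣĪ (holes subtracted) = 7 028 565 mm⁴.
Repeating about the centroidal y-axis gives I_y = 6 111 605 mm⁴.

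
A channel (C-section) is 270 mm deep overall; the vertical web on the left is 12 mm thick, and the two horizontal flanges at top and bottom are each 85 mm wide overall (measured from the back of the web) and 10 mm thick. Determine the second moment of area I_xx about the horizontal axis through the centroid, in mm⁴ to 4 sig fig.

Decompose the section into non-overlapping parts with the origin at the bottom-left of its bounding rectangle.
Web: 12 × 270, A = 3 240 mm², y = 135 mm, Ī = 19 683 000 mm⁴.
Top flange (beyond web): 73 × 10, A = 730 mm², y = 265 mm, Ī = 6083.33 mm⁴.
Bottom flange (beyond web): 73 × 10, A = 730 mm², y = 5 mm, Ī = 6083.33 mm⁴.
By symmetry the centroid is at mid-height, ȳ = 135 mm.
Transfer each piece to the horizontal axis through the centroid using Ī + A·d² with d = y − 135:
  web: d = 0 mm → contributes +19 683 000 mm⁴
  top flange (beyond web): d = 130 mm → contributes +12 343 083 mm⁴
  bottom flange (beyond web): d = -130 mm → contributes +12 343 083 mm⁴
Total I = 44 369 167 mm⁴.

I_xx ≈ 4.437 × 10⁷ mm⁴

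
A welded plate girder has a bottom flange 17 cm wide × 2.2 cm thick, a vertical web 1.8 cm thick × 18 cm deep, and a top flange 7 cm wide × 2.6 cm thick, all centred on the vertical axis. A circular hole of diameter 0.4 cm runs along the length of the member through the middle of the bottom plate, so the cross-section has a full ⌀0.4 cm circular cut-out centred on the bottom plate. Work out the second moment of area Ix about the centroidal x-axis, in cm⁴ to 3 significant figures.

Ix ≈ 6230 cm⁴

Decompose the section into non-overlapping parts with the origin at the bottom-left of its bounding rectangle.
Bottom plate: 17 × 2.2, A = 37.4 cm², y = 1.1 cm, Ī = 15.085 cm⁴.
Web plate: 1.8 × 18, A = 32.4 cm², y = 11.2 cm, Ī = 874.8 cm⁴.
Top plate: 7 × 2.6, A = 18.2 cm², y = 21.5 cm, Ī = 10.253 cm⁴.
Hole (subtracted): ⌀0.4, A = 0.12566 cm², y = 1.1 cm, Ī = 0.0012566 cm⁴.
Centroid: ȳ = ΣA·y / ΣA = 9.0491 cm.
Transfer each piece to the centroidal x-axis using Ī + A·d² with d = y − 9.0491:
  bottom plate: d = -7.9491 cm → contributes +2378.3 cm⁴
  web plate: d = 2.1509 cm → contributes +1024.7 cm⁴
  top plate: d = 12.451 cm → contributes +2831.7 cm⁴
  hole: d = -7.9491 cm → contributes −7.9417 cm⁴
Total I = 6226.8 cm⁴.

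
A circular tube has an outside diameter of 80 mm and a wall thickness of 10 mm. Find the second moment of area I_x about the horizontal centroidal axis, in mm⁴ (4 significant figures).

Split into non-overlapping primitives; take the origin at the lower-left of the bounding box.
Outer circle: ⌀80, A = 5026.55 mm², y = 40 mm, Ī = 2 010 619 mm⁴.
Bore (subtracted): ⌀60, A = 2827.43 mm², y = 40 mm, Ī = 636 173 mm⁴.
By symmetry the centroid is at mid-height, ȳ = 40 mm.
All pieces are centred on the horizontal centroidal axis, so I = ΣĪ (holes subtracted) = 1 374 447 mm⁴.

I_x ≈ 1.374 × 10⁶ mm⁴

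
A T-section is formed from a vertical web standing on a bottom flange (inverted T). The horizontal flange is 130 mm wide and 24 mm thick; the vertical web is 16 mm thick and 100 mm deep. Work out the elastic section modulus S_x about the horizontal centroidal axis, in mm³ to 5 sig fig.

Decompose the section into non-overlapping parts with the origin at the bottom-left of its bounding rectangle.
Flange: 130 × 24, A = 3 120 mm², y = 12 mm, Ī = 149 760 mm⁴.
Web: 16 × 100, A = 1 600 mm², y = 74 mm, Ī = 1 333 333 mm⁴.
Centroid: ȳ = ΣA·y / ΣA = 33.01695 mm.
Transfer each piece to the horizontal centroidal axis using Ī + A·d² with d = y − 33.01695:
  flange: d = -21.01695 mm → contributes +1 527 902 mm⁴
  web: d = 40.98305 mm → contributes +4 020 710 mm⁴
Total I = 5 548 612 mm⁴.
Extreme fibre distance c = 90.98305 mm; S = I/c = 60985.12 mm³.

S_x ≈ 6.0985 × 10⁴ mm³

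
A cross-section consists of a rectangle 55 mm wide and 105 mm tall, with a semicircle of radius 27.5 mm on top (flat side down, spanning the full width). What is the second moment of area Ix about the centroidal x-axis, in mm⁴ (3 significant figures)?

Break the section into simple shapes (no overlaps), measuring from the bottom-left corner of the bounding box.
Rectangular body: 55 × 105, A = 5 775 mm², y = 52.5 mm, Ī = 5 305 781 mm⁴.
Semicircular cap: semicircle r = 27.5, A = 1187.9 mm², y = 116.67 mm, Ī = 62 772 mm⁴.
Centroid: ȳ = ΣA·y / ΣA = 63.448 mm.
Transfer each piece to the centroidal x-axis using Ī + A·d² with d = y − 63.448:
  rectangular body: d = -10.948 mm → contributes +5 997 967 mm⁴
  semicircular cap: d = 53.223 mm → contributes +3 427 807 mm⁴
Total I = 9 425 774 mm⁴.

Ix ≈ 9.43 × 10⁶ mm⁴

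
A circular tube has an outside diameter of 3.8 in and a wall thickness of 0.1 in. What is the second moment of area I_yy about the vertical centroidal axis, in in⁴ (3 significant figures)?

I_yy ≈ 1.99 in⁴

Treat the section as a set of non-overlapping primitives; coordinates are from the bounding-box lower-left.
Outer circle: ⌀3.8, A = 11.341 in², x = 1.9 in, Ī = 10.235 in⁴.
Bore (subtracted): ⌀3.6, A = 10.179 in², x = 1.9 in, Ī = 8.2448 in⁴.
By symmetry the centroid is at mid-width, x̄ = 1.9 in.
All pieces are centred on the vertical centroidal axis, so I = ΣĪ (holes subtracted) = 1.9906 in⁴.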